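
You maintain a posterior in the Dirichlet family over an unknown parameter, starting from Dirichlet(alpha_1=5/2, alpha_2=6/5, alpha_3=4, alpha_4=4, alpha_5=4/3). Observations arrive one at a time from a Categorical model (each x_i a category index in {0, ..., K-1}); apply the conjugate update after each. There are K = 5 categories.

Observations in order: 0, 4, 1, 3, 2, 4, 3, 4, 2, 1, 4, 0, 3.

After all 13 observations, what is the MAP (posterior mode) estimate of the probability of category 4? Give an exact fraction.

130/631

obs 1: x=0 → posterior Dirichlet(7/2, 6/5, 4, 4, 4/3)
obs 2: x=4 → posterior Dirichlet(7/2, 6/5, 4, 4, 7/3)
obs 3: x=1 → posterior Dirichlet(7/2, 11/5, 4, 4, 7/3)
obs 4: x=3 → posterior Dirichlet(7/2, 11/5, 4, 5, 7/3)
obs 5: x=2 → posterior Dirichlet(7/2, 11/5, 5, 5, 7/3)
obs 6: x=4 → posterior Dirichlet(7/2, 11/5, 5, 5, 10/3)
obs 7: x=3 → posterior Dirichlet(7/2, 11/5, 5, 6, 10/3)
obs 8: x=4 → posterior Dirichlet(7/2, 11/5, 5, 6, 13/3)
obs 9: x=2 → posterior Dirichlet(7/2, 11/5, 6, 6, 13/3)
obs 10: x=1 → posterior Dirichlet(7/2, 16/5, 6, 6, 13/3)
obs 11: x=4 → posterior Dirichlet(7/2, 16/5, 6, 6, 16/3)
obs 12: x=0 → posterior Dirichlet(9/2, 16/5, 6, 6, 16/3)
obs 13: x=3 → posterior Dirichlet(9/2, 16/5, 6, 7, 16/3)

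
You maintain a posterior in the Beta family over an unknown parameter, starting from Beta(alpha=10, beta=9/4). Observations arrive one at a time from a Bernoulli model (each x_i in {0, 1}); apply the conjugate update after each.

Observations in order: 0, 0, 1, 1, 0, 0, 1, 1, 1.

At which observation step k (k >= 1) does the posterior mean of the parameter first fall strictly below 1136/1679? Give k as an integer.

k = 6

obs 1: x=0 → posterior Beta(10, 13/4)
obs 2: x=0 → posterior Beta(10, 17/4)
obs 3: x=1 → posterior Beta(11, 17/4)
obs 4: x=1 → posterior Beta(12, 17/4)
obs 5: x=0 → posterior Beta(12, 21/4)
obs 6: x=0 → posterior Beta(12, 25/4)
obs 7: x=1 → posterior Beta(13, 25/4)
obs 8: x=1 → posterior Beta(14, 25/4)
obs 9: x=1 → posterior Beta(15, 25/4)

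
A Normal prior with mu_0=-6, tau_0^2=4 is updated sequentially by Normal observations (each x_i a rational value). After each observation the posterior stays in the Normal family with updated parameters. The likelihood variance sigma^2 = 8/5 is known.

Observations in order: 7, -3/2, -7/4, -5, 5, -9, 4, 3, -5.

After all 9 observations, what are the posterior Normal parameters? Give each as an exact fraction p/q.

obs 1: x=7 → posterior Normal(23/7, 8/7)
obs 2: x=-3/2 → posterior Normal(31/24, 2/3)
obs 3: x=-7/4 → posterior Normal(27/68, 8/17)
obs 4: x=-5 → posterior Normal(-73/88, 4/11)
obs 5: x=5 → posterior Normal(1/4, 8/27)
obs 6: x=-9 → posterior Normal(-153/128, 1/4)
obs 7: x=4 → posterior Normal(-73/148, 8/37)
obs 8: x=3 → posterior Normal(-13/168, 4/21)
obs 9: x=-5 → posterior Normal(-113/188, 8/47)

mu_0=-113/188, tau_0^2=8/47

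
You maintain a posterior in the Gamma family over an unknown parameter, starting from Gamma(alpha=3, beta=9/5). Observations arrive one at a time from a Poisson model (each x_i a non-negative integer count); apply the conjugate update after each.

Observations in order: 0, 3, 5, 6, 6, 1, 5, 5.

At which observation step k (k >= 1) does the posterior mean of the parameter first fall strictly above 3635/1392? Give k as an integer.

obs 1: x=0 → posterior Gamma(3, 14/5)
obs 2: x=3 → posterior Gamma(6, 19/5)
obs 3: x=5 → posterior Gamma(11, 24/5)
obs 4: x=6 → posterior Gamma(17, 29/5)
obs 5: x=6 → posterior Gamma(23, 34/5)
obs 6: x=1 → posterior Gamma(24, 39/5)
obs 7: x=5 → posterior Gamma(29, 44/5)
obs 8: x=5 → posterior Gamma(34, 49/5)

k = 4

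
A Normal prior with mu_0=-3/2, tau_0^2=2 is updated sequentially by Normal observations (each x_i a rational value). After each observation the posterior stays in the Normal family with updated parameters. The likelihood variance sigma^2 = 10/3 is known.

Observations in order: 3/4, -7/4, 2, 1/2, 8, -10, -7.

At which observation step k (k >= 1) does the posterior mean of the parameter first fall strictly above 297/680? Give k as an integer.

k = 5

obs 1: x=3/4 → posterior Normal(-21/32, 5/4)
obs 2: x=-7/4 → posterior Normal(-21/22, 10/11)
obs 3: x=2 → posterior Normal(-9/28, 5/7)
obs 4: x=1/2 → posterior Normal(-3/17, 10/17)
obs 5: x=8 → posterior Normal(21/20, 1/2)
obs 6: x=-10 → posterior Normal(-9/23, 10/23)
obs 7: x=-7 → posterior Normal(-15/13, 5/13)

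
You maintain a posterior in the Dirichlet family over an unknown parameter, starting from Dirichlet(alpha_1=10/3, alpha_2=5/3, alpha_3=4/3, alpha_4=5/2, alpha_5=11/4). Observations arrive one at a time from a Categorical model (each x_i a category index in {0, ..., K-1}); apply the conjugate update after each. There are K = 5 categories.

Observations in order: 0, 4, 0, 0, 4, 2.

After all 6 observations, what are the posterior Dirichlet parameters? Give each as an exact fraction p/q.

obs 1: x=0 → posterior Dirichlet(13/3, 5/3, 4/3, 5/2, 11/4)
obs 2: x=4 → posterior Dirichlet(13/3, 5/3, 4/3, 5/2, 15/4)
obs 3: x=0 → posterior Dirichlet(16/3, 5/3, 4/3, 5/2, 15/4)
obs 4: x=0 → posterior Dirichlet(19/3, 5/3, 4/3, 5/2, 15/4)
obs 5: x=4 → posterior Dirichlet(19/3, 5/3, 4/3, 5/2, 19/4)
obs 6: x=2 → posterior Dirichlet(19/3, 5/3, 7/3, 5/2, 19/4)

alpha_1=19/3, alpha_2=5/3, alpha_3=7/3, alpha_4=5/2, alpha_5=19/4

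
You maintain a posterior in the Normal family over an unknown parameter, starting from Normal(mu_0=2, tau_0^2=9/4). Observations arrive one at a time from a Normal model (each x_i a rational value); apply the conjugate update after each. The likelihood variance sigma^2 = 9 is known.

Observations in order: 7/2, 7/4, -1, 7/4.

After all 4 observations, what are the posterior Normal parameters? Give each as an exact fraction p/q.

mu_0=7/4, tau_0^2=9/8

obs 1: x=7/2 → posterior Normal(23/10, 9/5)
obs 2: x=7/4 → posterior Normal(53/24, 3/2)
obs 3: x=-1 → posterior Normal(7/4, 9/7)
obs 4: x=7/4 → posterior Normal(7/4, 9/8)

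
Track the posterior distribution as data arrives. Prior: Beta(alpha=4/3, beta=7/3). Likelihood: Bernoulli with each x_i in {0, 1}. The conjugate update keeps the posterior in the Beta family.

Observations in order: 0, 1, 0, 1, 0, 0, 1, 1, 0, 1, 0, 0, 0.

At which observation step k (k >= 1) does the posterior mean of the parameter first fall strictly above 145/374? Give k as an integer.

k = 2

obs 1: x=0 → posterior Beta(4/3, 10/3)
obs 2: x=1 → posterior Beta(7/3, 10/3)
obs 3: x=0 → posterior Beta(7/3, 13/3)
obs 4: x=1 → posterior Beta(10/3, 13/3)
obs 5: x=0 → posterior Beta(10/3, 16/3)
obs 6: x=0 → posterior Beta(10/3, 19/3)
obs 7: x=1 → posterior Beta(13/3, 19/3)
obs 8: x=1 → posterior Beta(16/3, 19/3)
obs 9: x=0 → posterior Beta(16/3, 22/3)
obs 10: x=1 → posterior Beta(19/3, 22/3)
obs 11: x=0 → posterior Beta(19/3, 25/3)
obs 12: x=0 → posterior Beta(19/3, 28/3)
obs 13: x=0 → posterior Beta(19/3, 31/3)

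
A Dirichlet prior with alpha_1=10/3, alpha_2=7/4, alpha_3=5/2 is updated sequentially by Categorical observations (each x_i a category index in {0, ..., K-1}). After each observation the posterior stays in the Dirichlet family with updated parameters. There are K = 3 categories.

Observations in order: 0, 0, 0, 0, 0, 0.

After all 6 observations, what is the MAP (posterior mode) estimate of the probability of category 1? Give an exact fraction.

obs 1: x=0 → posterior Dirichlet(13/3, 7/4, 5/2)
obs 2: x=0 → posterior Dirichlet(16/3, 7/4, 5/2)
obs 3: x=0 → posterior Dirichlet(19/3, 7/4, 5/2)
obs 4: x=0 → posterior Dirichlet(22/3, 7/4, 5/2)
obs 5: x=0 → posterior Dirichlet(25/3, 7/4, 5/2)
obs 6: x=0 → posterior Dirichlet(28/3, 7/4, 5/2)

9/127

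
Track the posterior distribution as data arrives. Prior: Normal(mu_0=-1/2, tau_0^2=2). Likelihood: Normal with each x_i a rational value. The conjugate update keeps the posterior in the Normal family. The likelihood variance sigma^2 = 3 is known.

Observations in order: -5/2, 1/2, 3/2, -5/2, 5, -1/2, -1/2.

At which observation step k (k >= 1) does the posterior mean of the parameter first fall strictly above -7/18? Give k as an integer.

k = 3

obs 1: x=-5/2 → posterior Normal(-13/10, 6/5)
obs 2: x=1/2 → posterior Normal(-11/14, 6/7)
obs 3: x=3/2 → posterior Normal(-5/18, 2/3)
obs 4: x=-5/2 → posterior Normal(-15/22, 6/11)
obs 5: x=5 → posterior Normal(5/26, 6/13)
obs 6: x=-1/2 → posterior Normal(1/10, 2/5)
obs 7: x=-1/2 → posterior Normal(1/34, 6/17)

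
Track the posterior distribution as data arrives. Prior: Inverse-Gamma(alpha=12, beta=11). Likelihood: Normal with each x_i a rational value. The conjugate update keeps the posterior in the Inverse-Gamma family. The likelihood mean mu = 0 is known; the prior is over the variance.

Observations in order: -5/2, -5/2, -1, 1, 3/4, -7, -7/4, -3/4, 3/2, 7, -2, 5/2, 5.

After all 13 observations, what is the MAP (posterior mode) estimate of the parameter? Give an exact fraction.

obs 1: x=-5/2 → posterior Inverse-Gamma(25/2, 113/8)
obs 2: x=-5/2 → posterior Inverse-Gamma(13, 69/4)
obs 3: x=-1 → posterior Inverse-Gamma(27/2, 71/4)
obs 4: x=1 → posterior Inverse-Gamma(14, 73/4)
obs 5: x=3/4 → posterior Inverse-Gamma(29/2, 593/32)
obs 6: x=-7 → posterior Inverse-Gamma(15, 1377/32)
obs 7: x=-7/4 → posterior Inverse-Gamma(31/2, 713/16)
obs 8: x=-3/4 → posterior Inverse-Gamma(16, 1435/32)
obs 9: x=3/2 → posterior Inverse-Gamma(33/2, 1471/32)
obs 10: x=7 → posterior Inverse-Gamma(17, 2255/32)
obs 11: x=-2 → posterior Inverse-Gamma(35/2, 2319/32)
obs 12: x=5/2 → posterior Inverse-Gamma(18, 2419/32)
obs 13: x=5 → posterior Inverse-Gamma(37/2, 2819/32)

2819/624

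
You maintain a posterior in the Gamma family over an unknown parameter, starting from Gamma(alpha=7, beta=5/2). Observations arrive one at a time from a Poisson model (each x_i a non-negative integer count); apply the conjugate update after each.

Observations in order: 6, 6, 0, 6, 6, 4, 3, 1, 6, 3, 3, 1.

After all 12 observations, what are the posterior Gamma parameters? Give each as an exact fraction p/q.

obs 1: x=6 → posterior Gamma(13, 7/2)
obs 2: x=6 → posterior Gamma(19, 9/2)
obs 3: x=0 → posterior Gamma(19, 11/2)
obs 4: x=6 → posterior Gamma(25, 13/2)
obs 5: x=6 → posterior Gamma(31, 15/2)
obs 6: x=4 → posterior Gamma(35, 17/2)
obs 7: x=3 → posterior Gamma(38, 19/2)
obs 8: x=1 → posterior Gamma(39, 21/2)
obs 9: x=6 → posterior Gamma(45, 23/2)
obs 10: x=3 → posterior Gamma(48, 25/2)
obs 11: x=3 → posterior Gamma(51, 27/2)
obs 12: x=1 → posterior Gamma(52, 29/2)

alpha=52, beta=29/2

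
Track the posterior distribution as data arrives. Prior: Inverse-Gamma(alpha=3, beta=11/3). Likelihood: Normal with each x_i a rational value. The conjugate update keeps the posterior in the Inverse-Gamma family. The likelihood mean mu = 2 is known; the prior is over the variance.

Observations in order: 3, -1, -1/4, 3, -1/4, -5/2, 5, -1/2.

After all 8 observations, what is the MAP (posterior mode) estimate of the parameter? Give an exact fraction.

obs 1: x=3 → posterior Inverse-Gamma(7/2, 25/6)
obs 2: x=-1 → posterior Inverse-Gamma(4, 26/3)
obs 3: x=-1/4 → posterior Inverse-Gamma(9/2, 1075/96)
obs 4: x=3 → posterior Inverse-Gamma(5, 1123/96)
obs 5: x=-1/4 → posterior Inverse-Gamma(11/2, 683/48)
obs 6: x=-5/2 → posterior Inverse-Gamma(6, 1169/48)
obs 7: x=5 → posterior Inverse-Gamma(13/2, 1385/48)
obs 8: x=-1/2 → posterior Inverse-Gamma(7, 1535/48)

1535/384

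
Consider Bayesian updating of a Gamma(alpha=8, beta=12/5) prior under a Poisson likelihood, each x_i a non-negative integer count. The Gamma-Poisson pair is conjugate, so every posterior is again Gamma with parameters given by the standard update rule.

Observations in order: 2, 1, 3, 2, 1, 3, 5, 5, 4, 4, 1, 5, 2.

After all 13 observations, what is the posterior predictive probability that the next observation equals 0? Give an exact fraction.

obs 1: x=2 → posterior Gamma(10, 17/5)
obs 2: x=1 → posterior Gamma(11, 22/5)
obs 3: x=3 → posterior Gamma(14, 27/5)
obs 4: x=2 → posterior Gamma(16, 32/5)
obs 5: x=1 → posterior Gamma(17, 37/5)
obs 6: x=3 → posterior Gamma(20, 42/5)
obs 7: x=5 → posterior Gamma(25, 47/5)
obs 8: x=5 → posterior Gamma(30, 52/5)
obs 9: x=4 → posterior Gamma(34, 57/5)
obs 10: x=4 → posterior Gamma(38, 62/5)
obs 11: x=1 → posterior Gamma(39, 67/5)
obs 12: x=5 → posterior Gamma(44, 72/5)
obs 13: x=2 → posterior Gamma(46, 77/5)

600583446623287363402768812749377215785284346843903662978363850443789995249787402313689/10850186661611750947921634847681900671661064835700885531568010198620760723025069472743424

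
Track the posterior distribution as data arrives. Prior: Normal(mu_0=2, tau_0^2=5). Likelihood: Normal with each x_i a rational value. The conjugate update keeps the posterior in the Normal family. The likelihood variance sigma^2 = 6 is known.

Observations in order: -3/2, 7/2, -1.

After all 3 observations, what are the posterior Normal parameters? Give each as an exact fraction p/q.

mu_0=17/21, tau_0^2=10/7

obs 1: x=-3/2 → posterior Normal(9/22, 30/11)
obs 2: x=7/2 → posterior Normal(11/8, 15/8)
obs 3: x=-1 → posterior Normal(17/21, 10/7)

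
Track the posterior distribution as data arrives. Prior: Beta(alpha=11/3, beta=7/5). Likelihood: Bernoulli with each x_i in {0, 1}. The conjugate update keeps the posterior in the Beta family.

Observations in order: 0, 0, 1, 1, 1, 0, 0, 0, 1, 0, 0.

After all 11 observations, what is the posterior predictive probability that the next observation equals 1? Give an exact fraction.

115/241

obs 1: x=0 → posterior Beta(11/3, 12/5)
obs 2: x=0 → posterior Beta(11/3, 17/5)
obs 3: x=1 → posterior Beta(14/3, 17/5)
obs 4: x=1 → posterior Beta(17/3, 17/5)
obs 5: x=1 → posterior Beta(20/3, 17/5)
obs 6: x=0 → posterior Beta(20/3, 22/5)
obs 7: x=0 → posterior Beta(20/3, 27/5)
obs 8: x=0 → posterior Beta(20/3, 32/5)
obs 9: x=1 → posterior Beta(23/3, 32/5)
obs 10: x=0 → posterior Beta(23/3, 37/5)
obs 11: x=0 → posterior Beta(23/3, 42/5)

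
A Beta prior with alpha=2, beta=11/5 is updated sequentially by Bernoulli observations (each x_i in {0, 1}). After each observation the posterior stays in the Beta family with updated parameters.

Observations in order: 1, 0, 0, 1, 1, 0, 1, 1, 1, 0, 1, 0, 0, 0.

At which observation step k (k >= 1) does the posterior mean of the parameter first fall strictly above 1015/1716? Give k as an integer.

k = 9

obs 1: x=1 → posterior Beta(3, 11/5)
obs 2: x=0 → posterior Beta(3, 16/5)
obs 3: x=0 → posterior Beta(3, 21/5)
obs 4: x=1 → posterior Beta(4, 21/5)
obs 5: x=1 → posterior Beta(5, 21/5)
obs 6: x=0 → posterior Beta(5, 26/5)
obs 7: x=1 → posterior Beta(6, 26/5)
obs 8: x=1 → posterior Beta(7, 26/5)
obs 9: x=1 → posterior Beta(8, 26/5)
obs 10: x=0 → posterior Beta(8, 31/5)
obs 11: x=1 → posterior Beta(9, 31/5)
obs 12: x=0 → posterior Beta(9, 36/5)
obs 13: x=0 → posterior Beta(9, 41/5)
obs 14: x=0 → posterior Beta(9, 46/5)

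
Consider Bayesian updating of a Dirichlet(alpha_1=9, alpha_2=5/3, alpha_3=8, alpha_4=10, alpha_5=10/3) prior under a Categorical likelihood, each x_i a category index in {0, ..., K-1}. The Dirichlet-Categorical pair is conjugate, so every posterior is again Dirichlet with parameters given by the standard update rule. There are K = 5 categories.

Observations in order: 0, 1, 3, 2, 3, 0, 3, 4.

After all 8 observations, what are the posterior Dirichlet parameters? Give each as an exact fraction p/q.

alpha_1=11, alpha_2=8/3, alpha_3=9, alpha_4=13, alpha_5=13/3

obs 1: x=0 → posterior Dirichlet(10, 5/3, 8, 10, 10/3)
obs 2: x=1 → posterior Dirichlet(10, 8/3, 8, 10, 10/3)
obs 3: x=3 → posterior Dirichlet(10, 8/3, 8, 11, 10/3)
obs 4: x=2 → posterior Dirichlet(10, 8/3, 9, 11, 10/3)
obs 5: x=3 → posterior Dirichlet(10, 8/3, 9, 12, 10/3)
obs 6: x=0 → posterior Dirichlet(11, 8/3, 9, 12, 10/3)
obs 7: x=3 → posterior Dirichlet(11, 8/3, 9, 13, 10/3)
obs 8: x=4 → posterior Dirichlet(11, 8/3, 9, 13, 13/3)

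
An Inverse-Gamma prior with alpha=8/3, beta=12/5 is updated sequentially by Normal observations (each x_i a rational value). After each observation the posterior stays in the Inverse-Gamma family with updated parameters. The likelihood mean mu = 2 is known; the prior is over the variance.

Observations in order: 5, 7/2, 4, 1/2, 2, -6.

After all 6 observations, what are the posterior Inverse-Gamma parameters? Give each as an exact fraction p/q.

alpha=17/3, beta=863/20

obs 1: x=5 → posterior Inverse-Gamma(19/6, 69/10)
obs 2: x=7/2 → posterior Inverse-Gamma(11/3, 321/40)
obs 3: x=4 → posterior Inverse-Gamma(25/6, 401/40)
obs 4: x=1/2 → posterior Inverse-Gamma(14/3, 223/20)
obs 5: x=2 → posterior Inverse-Gamma(31/6, 223/20)
obs 6: x=-6 → posterior Inverse-Gamma(17/3, 863/20)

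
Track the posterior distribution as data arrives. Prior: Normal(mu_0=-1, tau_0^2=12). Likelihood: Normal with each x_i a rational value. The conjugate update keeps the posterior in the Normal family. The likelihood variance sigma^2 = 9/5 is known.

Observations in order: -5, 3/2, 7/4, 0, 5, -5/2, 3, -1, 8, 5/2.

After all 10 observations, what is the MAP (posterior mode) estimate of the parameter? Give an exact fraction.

obs 1: x=-5 → posterior Normal(-103/23, 36/23)
obs 2: x=3/2 → posterior Normal(-73/43, 36/43)
obs 3: x=7/4 → posterior Normal(-38/63, 4/7)
obs 4: x=0 → posterior Normal(-38/83, 36/83)
obs 5: x=5 → posterior Normal(62/103, 36/103)
obs 6: x=-5/2 → posterior Normal(4/41, 12/41)
obs 7: x=3 → posterior Normal(72/143, 36/143)
obs 8: x=-1 → posterior Normal(52/163, 36/163)
obs 9: x=8 → posterior Normal(212/183, 12/61)
obs 10: x=5/2 → posterior Normal(262/203, 36/203)

262/203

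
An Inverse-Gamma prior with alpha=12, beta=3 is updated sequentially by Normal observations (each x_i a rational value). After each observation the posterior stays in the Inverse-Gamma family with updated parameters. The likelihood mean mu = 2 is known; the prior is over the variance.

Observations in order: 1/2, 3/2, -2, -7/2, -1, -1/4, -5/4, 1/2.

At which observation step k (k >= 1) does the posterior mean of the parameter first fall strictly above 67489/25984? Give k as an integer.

obs 1: x=1/2 → posterior Inverse-Gamma(25/2, 33/8)
obs 2: x=3/2 → posterior Inverse-Gamma(13, 17/4)
obs 3: x=-2 → posterior Inverse-Gamma(27/2, 49/4)
obs 4: x=-7/2 → posterior Inverse-Gamma(14, 219/8)
obs 5: x=-1 → posterior Inverse-Gamma(29/2, 255/8)
obs 6: x=-1/4 → posterior Inverse-Gamma(15, 1101/32)
obs 7: x=-5/4 → posterior Inverse-Gamma(31/2, 635/16)
obs 8: x=1/2 → posterior Inverse-Gamma(16, 653/16)

k = 7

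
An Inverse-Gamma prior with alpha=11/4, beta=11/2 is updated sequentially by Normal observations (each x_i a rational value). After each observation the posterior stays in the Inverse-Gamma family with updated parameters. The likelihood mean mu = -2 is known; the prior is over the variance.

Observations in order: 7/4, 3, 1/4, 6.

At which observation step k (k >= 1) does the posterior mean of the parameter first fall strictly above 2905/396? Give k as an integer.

obs 1: x=7/4 → posterior Inverse-Gamma(13/4, 401/32)
obs 2: x=3 → posterior Inverse-Gamma(15/4, 801/32)
obs 3: x=1/4 → posterior Inverse-Gamma(17/4, 441/16)
obs 4: x=6 → posterior Inverse-Gamma(19/4, 953/16)

k = 2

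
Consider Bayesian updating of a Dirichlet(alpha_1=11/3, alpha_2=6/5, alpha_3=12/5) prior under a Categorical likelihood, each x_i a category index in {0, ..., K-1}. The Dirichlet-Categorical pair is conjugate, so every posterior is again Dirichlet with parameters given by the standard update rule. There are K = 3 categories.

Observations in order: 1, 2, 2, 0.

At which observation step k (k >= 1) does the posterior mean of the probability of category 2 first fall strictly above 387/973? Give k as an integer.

obs 1: x=1 → posterior Dirichlet(11/3, 11/5, 12/5)
obs 2: x=2 → posterior Dirichlet(11/3, 11/5, 17/5)
obs 3: x=2 → posterior Dirichlet(11/3, 11/5, 22/5)
obs 4: x=0 → posterior Dirichlet(14/3, 11/5, 22/5)

k = 3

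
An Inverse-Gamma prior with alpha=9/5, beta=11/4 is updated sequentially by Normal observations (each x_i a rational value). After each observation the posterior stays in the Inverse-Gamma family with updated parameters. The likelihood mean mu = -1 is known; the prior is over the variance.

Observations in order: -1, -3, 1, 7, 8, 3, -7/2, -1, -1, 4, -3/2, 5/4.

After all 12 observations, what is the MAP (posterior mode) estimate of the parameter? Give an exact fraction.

1535/128

obs 1: x=-1 → posterior Inverse-Gamma(23/10, 11/4)
obs 2: x=-3 → posterior Inverse-Gamma(14/5, 19/4)
obs 3: x=1 → posterior Inverse-Gamma(33/10, 27/4)
obs 4: x=7 → posterior Inverse-Gamma(19/5, 155/4)
obs 5: x=8 → posterior Inverse-Gamma(43/10, 317/4)
obs 6: x=3 → posterior Inverse-Gamma(24/5, 349/4)
obs 7: x=-7/2 → posterior Inverse-Gamma(53/10, 723/8)
obs 8: x=-1 → posterior Inverse-Gamma(29/5, 723/8)
obs 9: x=-1 → posterior Inverse-Gamma(63/10, 723/8)
obs 10: x=4 → posterior Inverse-Gamma(34/5, 823/8)
obs 11: x=-3/2 → posterior Inverse-Gamma(73/10, 103)
obs 12: x=5/4 → posterior Inverse-Gamma(39/5, 3377/32)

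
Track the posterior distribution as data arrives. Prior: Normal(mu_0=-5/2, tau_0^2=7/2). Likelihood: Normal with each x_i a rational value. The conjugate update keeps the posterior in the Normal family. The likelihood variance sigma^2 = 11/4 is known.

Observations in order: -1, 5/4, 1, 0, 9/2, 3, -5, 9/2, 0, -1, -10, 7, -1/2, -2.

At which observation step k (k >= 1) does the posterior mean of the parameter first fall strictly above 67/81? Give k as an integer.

k = 6

obs 1: x=-1 → posterior Normal(-83/50, 77/50)
obs 2: x=5/4 → posterior Normal(-8/13, 77/78)
obs 3: x=1 → posterior Normal(-10/53, 77/106)
obs 4: x=0 → posterior Normal(-10/67, 77/134)
obs 5: x=9/2 → posterior Normal(53/81, 77/162)
obs 6: x=3 → posterior Normal(1, 77/190)
obs 7: x=-5 → posterior Normal(25/109, 77/218)
obs 8: x=9/2 → posterior Normal(88/123, 77/246)
obs 9: x=0 → posterior Normal(88/137, 77/274)
obs 10: x=-1 → posterior Normal(74/151, 77/302)
obs 11: x=-10 → posterior Normal(-2/5, 7/30)
obs 12: x=7 → posterior Normal(32/179, 77/358)
obs 13: x=-1/2 → posterior Normal(25/193, 77/386)
obs 14: x=-2 → posterior Normal(-1/69, 77/414)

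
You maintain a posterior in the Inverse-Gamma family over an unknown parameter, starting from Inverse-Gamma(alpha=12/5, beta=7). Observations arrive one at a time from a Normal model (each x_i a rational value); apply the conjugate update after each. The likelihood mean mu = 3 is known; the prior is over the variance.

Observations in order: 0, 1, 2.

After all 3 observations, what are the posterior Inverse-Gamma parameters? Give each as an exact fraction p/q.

obs 1: x=0 → posterior Inverse-Gamma(29/10, 23/2)
obs 2: x=1 → posterior Inverse-Gamma(17/5, 27/2)
obs 3: x=2 → posterior Inverse-Gamma(39/10, 14)

alpha=39/10, beta=14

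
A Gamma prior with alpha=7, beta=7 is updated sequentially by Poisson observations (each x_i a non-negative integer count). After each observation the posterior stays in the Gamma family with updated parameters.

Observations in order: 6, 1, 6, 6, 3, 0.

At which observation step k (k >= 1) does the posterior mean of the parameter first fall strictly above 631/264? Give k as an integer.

obs 1: x=6 → posterior Gamma(13, 8)
obs 2: x=1 → posterior Gamma(14, 9)
obs 3: x=6 → posterior Gamma(20, 10)
obs 4: x=6 → posterior Gamma(26, 11)
obs 5: x=3 → posterior Gamma(29, 12)
obs 6: x=0 → posterior Gamma(29, 13)

k = 5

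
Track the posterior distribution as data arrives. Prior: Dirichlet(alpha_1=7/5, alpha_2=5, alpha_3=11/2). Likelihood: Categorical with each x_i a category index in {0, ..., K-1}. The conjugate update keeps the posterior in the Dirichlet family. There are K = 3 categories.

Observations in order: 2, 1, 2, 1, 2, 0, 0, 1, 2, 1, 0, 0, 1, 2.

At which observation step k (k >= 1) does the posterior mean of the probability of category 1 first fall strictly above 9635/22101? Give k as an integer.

k = 4

obs 1: x=2 → posterior Dirichlet(7/5, 5, 13/2)
obs 2: x=1 → posterior Dirichlet(7/5, 6, 13/2)
obs 3: x=2 → posterior Dirichlet(7/5, 6, 15/2)
obs 4: x=1 → posterior Dirichlet(7/5, 7, 15/2)
obs 5: x=2 → posterior Dirichlet(7/5, 7, 17/2)
obs 6: x=0 → posterior Dirichlet(12/5, 7, 17/2)
obs 7: x=0 → posterior Dirichlet(17/5, 7, 17/2)
obs 8: x=1 → posterior Dirichlet(17/5, 8, 17/2)
obs 9: x=2 → posterior Dirichlet(17/5, 8, 19/2)
obs 10: x=1 → posterior Dirichlet(17/5, 9, 19/2)
obs 11: x=0 → posterior Dirichlet(22/5, 9, 19/2)
obs 12: x=0 → posterior Dirichlet(27/5, 9, 19/2)
obs 13: x=1 → posterior Dirichlet(27/5, 10, 19/2)
obs 14: x=2 → posterior Dirichlet(27/5, 10, 21/2)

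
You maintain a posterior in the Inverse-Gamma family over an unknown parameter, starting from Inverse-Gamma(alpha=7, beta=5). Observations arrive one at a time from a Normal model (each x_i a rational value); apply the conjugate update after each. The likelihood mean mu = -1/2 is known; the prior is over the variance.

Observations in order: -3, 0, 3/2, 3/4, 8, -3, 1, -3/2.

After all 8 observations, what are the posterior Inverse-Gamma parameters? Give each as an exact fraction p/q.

alpha=11, beta=1661/32

obs 1: x=-3 → posterior Inverse-Gamma(15/2, 65/8)
obs 2: x=0 → posterior Inverse-Gamma(8, 33/4)
obs 3: x=3/2 → posterior Inverse-Gamma(17/2, 41/4)
obs 4: x=3/4 → posterior Inverse-Gamma(9, 353/32)
obs 5: x=8 → posterior Inverse-Gamma(19/2, 1509/32)
obs 6: x=-3 → posterior Inverse-Gamma(10, 1609/32)
obs 7: x=1 → posterior Inverse-Gamma(21/2, 1645/32)
obs 8: x=-3/2 → posterior Inverse-Gamma(11, 1661/32)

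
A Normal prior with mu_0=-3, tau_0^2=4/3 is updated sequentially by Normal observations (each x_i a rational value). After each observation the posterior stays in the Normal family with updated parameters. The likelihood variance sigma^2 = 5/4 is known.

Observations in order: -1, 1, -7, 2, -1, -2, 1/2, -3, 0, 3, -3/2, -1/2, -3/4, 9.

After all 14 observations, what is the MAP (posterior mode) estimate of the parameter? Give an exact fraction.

obs 1: x=-1 → posterior Normal(-61/31, 20/31)
obs 2: x=1 → posterior Normal(-45/47, 20/47)
obs 3: x=-7 → posterior Normal(-157/63, 20/63)
obs 4: x=2 → posterior Normal(-125/79, 20/79)
obs 5: x=-1 → posterior Normal(-141/95, 4/19)
obs 6: x=-2 → posterior Normal(-173/111, 20/111)
obs 7: x=1/2 → posterior Normal(-165/127, 20/127)
obs 8: x=-3 → posterior Normal(-213/143, 20/143)
obs 9: x=0 → posterior Normal(-71/53, 20/159)
obs 10: x=3 → posterior Normal(-33/35, 4/35)
obs 11: x=-3/2 → posterior Normal(-189/191, 20/191)
obs 12: x=-1/2 → posterior Normal(-197/207, 20/207)
obs 13: x=-3/4 → posterior Normal(-209/223, 20/223)
obs 14: x=9 → posterior Normal(-65/239, 20/239)

-65/239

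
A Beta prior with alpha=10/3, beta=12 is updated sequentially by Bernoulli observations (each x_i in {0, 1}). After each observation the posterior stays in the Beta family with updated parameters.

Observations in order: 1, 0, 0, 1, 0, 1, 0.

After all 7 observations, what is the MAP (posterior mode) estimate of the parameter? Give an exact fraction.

16/61

obs 1: x=1 → posterior Beta(13/3, 12)
obs 2: x=0 → posterior Beta(13/3, 13)
obs 3: x=0 → posterior Beta(13/3, 14)
obs 4: x=1 → posterior Beta(16/3, 14)
obs 5: x=0 → posterior Beta(16/3, 15)
obs 6: x=1 → posterior Beta(19/3, 15)
obs 7: x=0 → posterior Beta(19/3, 16)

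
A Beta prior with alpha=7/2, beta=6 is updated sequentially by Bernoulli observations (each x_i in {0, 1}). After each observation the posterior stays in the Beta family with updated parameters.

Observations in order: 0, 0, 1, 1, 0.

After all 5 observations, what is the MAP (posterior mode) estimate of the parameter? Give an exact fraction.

9/25

obs 1: x=0 → posterior Beta(7/2, 7)
obs 2: x=0 → posterior Beta(7/2, 8)
obs 3: x=1 → posterior Beta(9/2, 8)
obs 4: x=1 → posterior Beta(11/2, 8)
obs 5: x=0 → posterior Beta(11/2, 9)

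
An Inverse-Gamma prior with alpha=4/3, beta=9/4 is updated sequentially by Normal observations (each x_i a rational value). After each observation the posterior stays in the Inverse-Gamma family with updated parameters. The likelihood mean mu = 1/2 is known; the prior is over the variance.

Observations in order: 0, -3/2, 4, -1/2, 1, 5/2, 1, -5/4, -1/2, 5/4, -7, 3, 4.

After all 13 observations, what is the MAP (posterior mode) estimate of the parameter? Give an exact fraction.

2541/424

obs 1: x=0 → posterior Inverse-Gamma(11/6, 19/8)
obs 2: x=-3/2 → posterior Inverse-Gamma(7/3, 35/8)
obs 3: x=4 → posterior Inverse-Gamma(17/6, 21/2)
obs 4: x=-1/2 → posterior Inverse-Gamma(10/3, 11)
obs 5: x=1 → posterior Inverse-Gamma(23/6, 89/8)
obs 6: x=5/2 → posterior Inverse-Gamma(13/3, 105/8)
obs 7: x=1 → posterior Inverse-Gamma(29/6, 53/4)
obs 8: x=-5/4 → posterior Inverse-Gamma(16/3, 473/32)
obs 9: x=-1/2 → posterior Inverse-Gamma(35/6, 489/32)
obs 10: x=5/4 → posterior Inverse-Gamma(19/3, 249/16)
obs 11: x=-7 → posterior Inverse-Gamma(41/6, 699/16)
obs 12: x=3 → posterior Inverse-Gamma(22/3, 749/16)
obs 13: x=4 → posterior Inverse-Gamma(47/6, 847/16)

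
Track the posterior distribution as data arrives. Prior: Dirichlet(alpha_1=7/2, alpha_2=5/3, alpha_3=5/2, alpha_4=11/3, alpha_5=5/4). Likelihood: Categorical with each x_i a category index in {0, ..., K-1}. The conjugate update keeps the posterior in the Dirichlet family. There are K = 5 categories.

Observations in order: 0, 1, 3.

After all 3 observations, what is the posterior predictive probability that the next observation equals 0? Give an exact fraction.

obs 1: x=0 → posterior Dirichlet(9/2, 5/3, 5/2, 11/3, 5/4)
obs 2: x=1 → posterior Dirichlet(9/2, 8/3, 5/2, 11/3, 5/4)
obs 3: x=3 → posterior Dirichlet(9/2, 8/3, 5/2, 14/3, 5/4)

54/187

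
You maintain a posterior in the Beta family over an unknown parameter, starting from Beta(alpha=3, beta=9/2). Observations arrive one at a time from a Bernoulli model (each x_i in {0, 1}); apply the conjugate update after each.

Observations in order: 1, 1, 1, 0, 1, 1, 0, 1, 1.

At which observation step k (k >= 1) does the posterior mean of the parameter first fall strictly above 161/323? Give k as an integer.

obs 1: x=1 → posterior Beta(4, 9/2)
obs 2: x=1 → posterior Beta(5, 9/2)
obs 3: x=1 → posterior Beta(6, 9/2)
obs 4: x=0 → posterior Beta(6, 11/2)
obs 5: x=1 → posterior Beta(7, 11/2)
obs 6: x=1 → posterior Beta(8, 11/2)
obs 7: x=0 → posterior Beta(8, 13/2)
obs 8: x=1 → posterior Beta(9, 13/2)
obs 9: x=1 → posterior Beta(10, 13/2)

k = 2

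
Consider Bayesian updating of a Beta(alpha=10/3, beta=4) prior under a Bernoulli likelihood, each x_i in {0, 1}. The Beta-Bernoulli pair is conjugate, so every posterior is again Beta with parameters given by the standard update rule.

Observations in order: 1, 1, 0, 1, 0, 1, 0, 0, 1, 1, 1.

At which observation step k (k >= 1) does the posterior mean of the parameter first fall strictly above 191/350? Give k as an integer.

obs 1: x=1 → posterior Beta(13/3, 4)
obs 2: x=1 → posterior Beta(16/3, 4)
obs 3: x=0 → posterior Beta(16/3, 5)
obs 4: x=1 → posterior Beta(19/3, 5)
obs 5: x=0 → posterior Beta(19/3, 6)
obs 6: x=1 → posterior Beta(22/3, 6)
obs 7: x=0 → posterior Beta(22/3, 7)
obs 8: x=0 → posterior Beta(22/3, 8)
obs 9: x=1 → posterior Beta(25/3, 8)
obs 10: x=1 → posterior Beta(28/3, 8)
obs 11: x=1 → posterior Beta(31/3, 8)

k = 2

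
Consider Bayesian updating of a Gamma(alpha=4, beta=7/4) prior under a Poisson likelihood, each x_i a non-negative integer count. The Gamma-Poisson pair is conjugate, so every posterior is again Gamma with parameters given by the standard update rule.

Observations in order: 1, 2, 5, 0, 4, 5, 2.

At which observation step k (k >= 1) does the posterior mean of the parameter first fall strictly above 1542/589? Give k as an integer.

obs 1: x=1 → posterior Gamma(5, 11/4)
obs 2: x=2 → posterior Gamma(7, 15/4)
obs 3: x=5 → posterior Gamma(12, 19/4)
obs 4: x=0 → posterior Gamma(12, 23/4)
obs 5: x=4 → posterior Gamma(16, 27/4)
obs 6: x=5 → posterior Gamma(21, 31/4)
obs 7: x=2 → posterior Gamma(23, 35/4)

k = 6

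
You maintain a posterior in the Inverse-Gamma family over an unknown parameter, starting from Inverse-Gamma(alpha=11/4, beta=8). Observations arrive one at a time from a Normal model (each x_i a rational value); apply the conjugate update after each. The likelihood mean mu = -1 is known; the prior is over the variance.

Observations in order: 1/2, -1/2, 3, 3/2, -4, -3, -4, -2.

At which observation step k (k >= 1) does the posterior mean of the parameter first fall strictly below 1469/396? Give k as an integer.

obs 1: x=1/2 → posterior Inverse-Gamma(13/4, 73/8)
obs 2: x=-1/2 → posterior Inverse-Gamma(15/4, 37/4)
obs 3: x=3 → posterior Inverse-Gamma(17/4, 69/4)
obs 4: x=3/2 → posterior Inverse-Gamma(19/4, 163/8)
obs 5: x=-4 → posterior Inverse-Gamma(21/4, 199/8)
obs 6: x=-3 → posterior Inverse-Gamma(23/4, 215/8)
obs 7: x=-4 → posterior Inverse-Gamma(25/4, 251/8)
obs 8: x=-2 → posterior Inverse-Gamma(27/4, 255/8)

k = 2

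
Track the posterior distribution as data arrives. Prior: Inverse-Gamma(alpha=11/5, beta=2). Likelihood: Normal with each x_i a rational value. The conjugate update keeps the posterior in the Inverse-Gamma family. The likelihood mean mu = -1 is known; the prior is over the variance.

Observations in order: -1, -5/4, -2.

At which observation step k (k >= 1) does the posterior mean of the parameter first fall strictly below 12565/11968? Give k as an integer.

obs 1: x=-1 → posterior Inverse-Gamma(27/10, 2)
obs 2: x=-5/4 → posterior Inverse-Gamma(16/5, 65/32)
obs 3: x=-2 → posterior Inverse-Gamma(37/10, 81/32)

k = 2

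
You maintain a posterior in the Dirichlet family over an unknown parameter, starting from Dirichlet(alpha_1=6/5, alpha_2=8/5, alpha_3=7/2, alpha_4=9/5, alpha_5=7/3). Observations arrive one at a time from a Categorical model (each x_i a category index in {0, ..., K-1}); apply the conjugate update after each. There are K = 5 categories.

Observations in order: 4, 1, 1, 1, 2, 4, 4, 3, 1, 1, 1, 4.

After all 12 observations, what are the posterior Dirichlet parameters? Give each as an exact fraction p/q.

obs 1: x=4 → posterior Dirichlet(6/5, 8/5, 7/2, 9/5, 10/3)
obs 2: x=1 → posterior Dirichlet(6/5, 13/5, 7/2, 9/5, 10/3)
obs 3: x=1 → posterior Dirichlet(6/5, 18/5, 7/2, 9/5, 10/3)
obs 4: x=1 → posterior Dirichlet(6/5, 23/5, 7/2, 9/5, 10/3)
obs 5: x=2 → posterior Dirichlet(6/5, 23/5, 9/2, 9/5, 10/3)
obs 6: x=4 → posterior Dirichlet(6/5, 23/5, 9/2, 9/5, 13/3)
obs 7: x=4 → posterior Dirichlet(6/5, 23/5, 9/2, 9/5, 16/3)
obs 8: x=3 → posterior Dirichlet(6/5, 23/5, 9/2, 14/5, 16/3)
obs 9: x=1 → posterior Dirichlet(6/5, 28/5, 9/2, 14/5, 16/3)
obs 10: x=1 → posterior Dirichlet(6/5, 33/5, 9/2, 14/5, 16/3)
obs 11: x=1 → posterior Dirichlet(6/5, 38/5, 9/2, 14/5, 16/3)
obs 12: x=4 → posterior Dirichlet(6/5, 38/5, 9/2, 14/5, 19/3)

alpha_1=6/5, alpha_2=38/5, alpha_3=9/2, alpha_4=14/5, alpha_5=19/3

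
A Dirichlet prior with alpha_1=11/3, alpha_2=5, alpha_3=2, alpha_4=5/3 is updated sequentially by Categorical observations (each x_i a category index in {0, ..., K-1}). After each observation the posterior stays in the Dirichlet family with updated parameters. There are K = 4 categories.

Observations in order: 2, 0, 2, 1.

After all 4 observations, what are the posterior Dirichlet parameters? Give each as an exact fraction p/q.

alpha_1=14/3, alpha_2=6, alpha_3=4, alpha_4=5/3

obs 1: x=2 → posterior Dirichlet(11/3, 5, 3, 5/3)
obs 2: x=0 → posterior Dirichlet(14/3, 5, 3, 5/3)
obs 3: x=2 → posterior Dirichlet(14/3, 5, 4, 5/3)
obs 4: x=1 → posterior Dirichlet(14/3, 6, 4, 5/3)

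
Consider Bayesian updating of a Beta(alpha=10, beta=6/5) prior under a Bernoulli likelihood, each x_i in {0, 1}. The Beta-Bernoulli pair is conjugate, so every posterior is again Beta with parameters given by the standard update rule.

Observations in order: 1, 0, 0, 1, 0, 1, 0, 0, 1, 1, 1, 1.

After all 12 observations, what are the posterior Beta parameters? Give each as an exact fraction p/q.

obs 1: x=1 → posterior Beta(11, 6/5)
obs 2: x=0 → posterior Beta(11, 11/5)
obs 3: x=0 → posterior Beta(11, 16/5)
obs 4: x=1 → posterior Beta(12, 16/5)
obs 5: x=0 → posterior Beta(12, 21/5)
obs 6: x=1 → posterior Beta(13, 21/5)
obs 7: x=0 → posterior Beta(13, 26/5)
obs 8: x=0 → posterior Beta(13, 31/5)
obs 9: x=1 → posterior Beta(14, 31/5)
obs 10: x=1 → posterior Beta(15, 31/5)
obs 11: x=1 → posterior Beta(16, 31/5)
obs 12: x=1 → posterior Beta(17, 31/5)

alpha=17, beta=31/5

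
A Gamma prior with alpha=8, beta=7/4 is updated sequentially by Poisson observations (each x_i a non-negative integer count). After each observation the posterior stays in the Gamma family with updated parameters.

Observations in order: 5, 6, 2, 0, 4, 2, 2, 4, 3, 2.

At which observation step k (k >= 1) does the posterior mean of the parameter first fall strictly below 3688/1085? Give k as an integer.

k = 7

obs 1: x=5 → posterior Gamma(13, 11/4)
obs 2: x=6 → posterior Gamma(19, 15/4)
obs 3: x=2 → posterior Gamma(21, 19/4)
obs 4: x=0 → posterior Gamma(21, 23/4)
obs 5: x=4 → posterior Gamma(25, 27/4)
obs 6: x=2 → posterior Gamma(27, 31/4)
obs 7: x=2 → posterior Gamma(29, 35/4)
obs 8: x=4 → posterior Gamma(33, 39/4)
obs 9: x=3 → posterior Gamma(36, 43/4)
obs 10: x=2 → posterior Gamma(38, 47/4)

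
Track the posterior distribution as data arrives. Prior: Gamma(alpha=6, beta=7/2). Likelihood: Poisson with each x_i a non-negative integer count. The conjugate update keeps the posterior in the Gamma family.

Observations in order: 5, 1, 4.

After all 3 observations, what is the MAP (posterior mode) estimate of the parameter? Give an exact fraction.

obs 1: x=5 → posterior Gamma(11, 9/2)
obs 2: x=1 → posterior Gamma(12, 11/2)
obs 3: x=4 → posterior Gamma(16, 13/2)

30/13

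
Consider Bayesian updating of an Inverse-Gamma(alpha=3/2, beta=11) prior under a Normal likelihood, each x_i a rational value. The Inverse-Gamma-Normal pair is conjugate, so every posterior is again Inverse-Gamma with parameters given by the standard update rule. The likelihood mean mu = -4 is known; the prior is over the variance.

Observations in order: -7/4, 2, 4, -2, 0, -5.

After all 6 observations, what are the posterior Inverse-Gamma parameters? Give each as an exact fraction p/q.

alpha=9/2, beta=2369/32

obs 1: x=-7/4 → posterior Inverse-Gamma(2, 433/32)
obs 2: x=2 → posterior Inverse-Gamma(5/2, 1009/32)
obs 3: x=4 → posterior Inverse-Gamma(3, 2033/32)
obs 4: x=-2 → posterior Inverse-Gamma(7/2, 2097/32)
obs 5: x=0 → posterior Inverse-Gamma(4, 2353/32)
obs 6: x=-5 → posterior Inverse-Gamma(9/2, 2369/32)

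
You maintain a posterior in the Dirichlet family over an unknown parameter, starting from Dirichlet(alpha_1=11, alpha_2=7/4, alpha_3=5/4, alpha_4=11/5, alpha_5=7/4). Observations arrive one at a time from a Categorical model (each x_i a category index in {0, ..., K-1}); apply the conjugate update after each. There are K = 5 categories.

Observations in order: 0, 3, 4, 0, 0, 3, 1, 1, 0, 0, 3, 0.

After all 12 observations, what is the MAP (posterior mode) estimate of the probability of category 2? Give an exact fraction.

5/499

obs 1: x=0 → posterior Dirichlet(12, 7/4, 5/4, 11/5, 7/4)
obs 2: x=3 → posterior Dirichlet(12, 7/4, 5/4, 16/5, 7/4)
obs 3: x=4 → posterior Dirichlet(12, 7/4, 5/4, 16/5, 11/4)
obs 4: x=0 → posterior Dirichlet(13, 7/4, 5/4, 16/5, 11/4)
obs 5: x=0 → posterior Dirichlet(14, 7/4, 5/4, 16/5, 11/4)
obs 6: x=3 → posterior Dirichlet(14, 7/4, 5/4, 21/5, 11/4)
obs 7: x=1 → posterior Dirichlet(14, 11/4, 5/4, 21/5, 11/4)
obs 8: x=1 → posterior Dirichlet(14, 15/4, 5/4, 21/5, 11/4)
obs 9: x=0 → posterior Dirichlet(15, 15/4, 5/4, 21/5, 11/4)
obs 10: x=0 → posterior Dirichlet(16, 15/4, 5/4, 21/5, 11/4)
obs 11: x=3 → posterior Dirichlet(16, 15/4, 5/4, 26/5, 11/4)
obs 12: x=0 → posterior Dirichlet(17, 15/4, 5/4, 26/5, 11/4)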